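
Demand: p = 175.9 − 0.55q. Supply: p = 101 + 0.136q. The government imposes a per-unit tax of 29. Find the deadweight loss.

Competitive equilibrium: 175.9 − 0.55q = 101 + 0.136q → q* = 109.1837, p* = 115.849.
With the tax, the buyer price exceeds the seller price by 29: (175.9 − 0.55q) − (101 + 0.136q) = 29 → q' = 66.9096.
Δq = 109.1837 − 66.9096 = 42.2741; the wedge equals the tax, 29.
The triangle = ½ × 42.2741 × 29 = 612.97.

612.97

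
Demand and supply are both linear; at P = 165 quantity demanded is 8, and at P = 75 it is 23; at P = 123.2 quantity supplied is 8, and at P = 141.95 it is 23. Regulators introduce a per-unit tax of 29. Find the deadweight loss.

58

Demand slope = (75 − 165)/(23 − 8) = −6, so P = 213 − 6Q.
Supply slope = (141.95 − 123.2)/(23 − 8) = 1.25, so P = 113.2 + 1.25Q.
Competitive equilibrium: 213 − 6Q = 113.2 + 1.25Q → Q* = 13.7655, P* = 130.4069.
With the tax, the buyer price exceeds the seller price by 29: (213 − 6Q) − (113.2 + 1.25Q) = 29 → Q' = 9.7655.
ΔQ = 13.7655 − 9.7655 = 4; the wedge equals the tax, 29.
Welfare loss = ½ × 4 × 29 = 58.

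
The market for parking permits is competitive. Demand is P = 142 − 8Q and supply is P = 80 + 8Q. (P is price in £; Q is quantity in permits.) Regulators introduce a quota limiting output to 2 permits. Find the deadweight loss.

Competitive equilibrium: 142 − 8Q = 80 + 8Q → Q* = 3.875, P* = 111.
At Q = 2: demand price = 142 − 8·2 = 126; supply price = 80 + 8·2 = 96.
ΔQ = 3.875 − 2 = 1.875; wedge = 126 − 96 = 30.
DWL = ½ × 1.875 × 30 = £28.125.

£28.125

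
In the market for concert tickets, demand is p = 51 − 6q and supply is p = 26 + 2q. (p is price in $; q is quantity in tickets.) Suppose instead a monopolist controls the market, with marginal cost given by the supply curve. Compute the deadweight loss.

Competitive equilibrium: 51 − 6q = 26 + 2q → q* = 3.125, p* = 32.25.
Marginal revenue: MR = 51 − 12q. Set MR = MC: 51 − 12q = 26 + 2q → q_m = 1.7857.
Price p_m = 51 − 6·1.7857 = 40.2858; MC(q_m) = 26 + 2·1.7857 = 29.5714.
Competitive q* = 3.125, so Δq = 1.3393; wedge = 40.2858 − 29.5714 = 10.7144.
Deadweight loss = ½ × 1.3393 × 10.7144 = $7.17.

$7.17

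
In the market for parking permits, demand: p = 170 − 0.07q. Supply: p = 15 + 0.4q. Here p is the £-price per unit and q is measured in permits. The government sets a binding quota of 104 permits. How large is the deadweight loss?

£11980.27

Competitive equilibrium: 170 − 0.07q = 15 + 0.4q → q* = 329.7872, p* = 146.9149.
At q = 104: demand price = 170 − 0.07·104 = 162.72; supply price = 15 + 0.4·104 = 56.6.
Δq = 329.7872 − 104 = 225.7872; wedge = 162.72 − 56.6 = 106.12.
Deadweight loss = ½ × 225.7872 × 106.12 = £11980.27.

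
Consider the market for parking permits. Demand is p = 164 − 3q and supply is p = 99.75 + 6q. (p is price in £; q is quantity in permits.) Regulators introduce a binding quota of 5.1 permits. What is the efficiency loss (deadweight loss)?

£18.71

Competitive equilibrium: 164 − 3q = 99.75 + 6q → q* = 7.1389, p* = 142.5833.
At q = 5.1: demand price = 164 − 3·5.1 = 148.7; supply price = 99.75 + 6·5.1 = 130.35.
Δq = 7.1389 − 5.1 = 2.0389; wedge = 148.7 − 130.35 = 18.35.
DWL = ½ × 2.0389 × 18.35 = £18.71.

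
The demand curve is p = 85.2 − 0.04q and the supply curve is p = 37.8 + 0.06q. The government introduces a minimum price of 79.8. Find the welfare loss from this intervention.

Competitive equilibrium: 85.2 − 0.04q = 37.8 + 0.06q → q* = 474, p* = 66.24.
At the floor p = 79.8, quantity demanded = (85.2 − 79.8)/0.04 = 135.
Sellers' marginal cost at q' = 135: 37.8 + 0.06·135 = 45.9.
Δq = 474 − 135 = 339; wedge = 79.8 − 45.9 = 33.9.
The triangle = ½ × 339 × 33.9 = 5746.05.

5746.05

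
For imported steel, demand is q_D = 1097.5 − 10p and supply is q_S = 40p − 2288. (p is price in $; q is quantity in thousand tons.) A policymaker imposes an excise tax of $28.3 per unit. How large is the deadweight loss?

In inverse form: demand p = 109.75 − 0.1q, supply p = 57.2 + 0.025q.
Competitive equilibrium: 109.75 − 0.1q = 57.2 + 0.025q → q* = 420.4, p* = 67.71.
With the tax, the buyer price exceeds the seller price by 28.3: (109.75 − 0.1q) − (57.2 + 0.025q) = 28.3 → q' = 194.
Δq = 420.4 − 194 = 226.4; the wedge equals the tax, 28.3.
The triangle = ½ × 226.4 × 28.3 = $3203.56 thousand.

$3203.56 thousand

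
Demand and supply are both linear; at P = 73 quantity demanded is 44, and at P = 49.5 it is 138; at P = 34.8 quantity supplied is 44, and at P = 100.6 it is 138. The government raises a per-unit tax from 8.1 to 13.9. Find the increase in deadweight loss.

Demand slope = (49.5 − 73)/(138 − 44) = −0.25, so P = 84 − 0.25Q.
Supply slope = (100.6 − 34.8)/(138 − 44) = 0.7, so P = 4 + 0.7Q.
Competitive equilibrium: 84 − 0.25Q = 4 + 0.7Q → Q* = 84.2105, P* = 62.9474.
For a per-unit tax t: ΔQ = t/0.95, so DWL = ½·t·(t/0.95) = t²/1.9.
At t = 8.1: DWL = 34.532. At t = 13.9: DWL = 101.689.
Increase = 101.689 − 34.532 = 67.16.

67.16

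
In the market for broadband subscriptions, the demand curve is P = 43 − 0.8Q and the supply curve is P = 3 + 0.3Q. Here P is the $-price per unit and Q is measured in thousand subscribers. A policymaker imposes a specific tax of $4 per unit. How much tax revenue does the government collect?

Competitive equilibrium: 43 − 0.8Q = 3 + 0.3Q → Q* = 36.3636, P* = 13.9091.
With the tax, the buyer price exceeds the seller price by 4: (43 − 0.8Q) − (3 + 0.3Q) = 4 → Q' = 32.7273.
Tax revenue = 4 × 32.7273 = $130.91 thousand.

$130.91 thousand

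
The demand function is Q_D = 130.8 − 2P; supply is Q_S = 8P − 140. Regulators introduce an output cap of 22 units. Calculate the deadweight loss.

In inverse form: demand P = 65.4 − 0.5Q, supply P = 17.5 + 0.125Q.
Competitive equilibrium: 65.4 − 0.5Q = 17.5 + 0.125Q → Q* = 76.64, P* = 27.08.
At Q = 22: demand price = 65.4 − 0.5·22 = 54.4; supply price = 17.5 + 0.125·22 = 20.25.
ΔQ = 76.64 − 22 = 54.64; wedge = 54.4 − 20.25 = 34.15.
The triangle = ½ × 54.64 × 34.15 = 932.978.

932.978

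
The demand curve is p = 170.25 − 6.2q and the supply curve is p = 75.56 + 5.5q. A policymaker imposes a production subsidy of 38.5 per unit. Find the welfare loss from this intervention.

Competitive equilibrium: 170.25 − 6.2q = 75.56 + 5.5q → q* = 8.0932, p* = 120.0724.
The subsidy lowers effective supply by 38.5: p = 37.06 + 5.5q.
New quantity: 170.25 − 6.2q = 37.06 + 5.5q → q' = 11.3838.
Overproduction Δq = 11.3838 − 8.0932 = 3.2906; wedge = subsidy = 38.5.
Welfare loss = ½ × 3.2906 × 38.5 = 63.34.

63.34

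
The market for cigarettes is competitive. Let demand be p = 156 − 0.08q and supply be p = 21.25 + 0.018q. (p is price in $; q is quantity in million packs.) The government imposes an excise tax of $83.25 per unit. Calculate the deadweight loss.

$35360.01 million

Competitive equilibrium: 156 − 0.08q = 21.25 + 0.018q → q* = 1375, p* = 46.
With the tax, the buyer price exceeds the seller price by 83.25: (156 − 0.08q) − (21.25 + 0.018q) = 83.25 → q' = 525.5102.
Δq = 1375 − 525.5102 = 849.4898; the wedge equals the tax, 83.25.
Welfare loss = ½ × 849.4898 × 83.25 = $35360.01 million.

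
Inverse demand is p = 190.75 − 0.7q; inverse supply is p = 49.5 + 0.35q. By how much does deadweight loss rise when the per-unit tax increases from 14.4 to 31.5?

Competitive equilibrium: 190.75 − 0.7q = 49.5 + 0.35q → q* = 134.5238, p* = 96.5833.
For a per-unit tax t: Δq = t/1.05, so DWL = ½·t·(t/1.05) = t²/2.1.
At t = 14.4: DWL = 98.743. At t = 31.5: DWL = 472.5.
Increase = 472.5 − 98.743 = 373.76.

373.76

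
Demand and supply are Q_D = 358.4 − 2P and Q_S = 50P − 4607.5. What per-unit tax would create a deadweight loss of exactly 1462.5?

In inverse form: demand P = 179.2 − 0.5Q, supply P = 92.15 + 0.02Q.
Competitive equilibrium: 179.2 − 0.5Q = 92.15 + 0.02Q → Q* = 167.4038, P* = 95.4981.
A tax t gives ΔQ = t/0.52 and wedge t, so DWL = t²/1.04.
t²/1.04 = 1462.5 → t² = 1521 → t = 39.

39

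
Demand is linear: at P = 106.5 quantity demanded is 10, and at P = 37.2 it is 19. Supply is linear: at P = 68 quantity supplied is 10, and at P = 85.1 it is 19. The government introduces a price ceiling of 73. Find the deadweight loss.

Demand slope = (37.2 − 106.5)/(19 − 10) = −7.7, so P = 183.5 − 7.7Q.
Supply slope = (85.1 − 68)/(19 − 10) = 1.9, so P = 49 + 1.9Q.
Competitive equilibrium: 183.5 − 7.7Q = 49 + 1.9Q → Q* = 14.0104, P* = 75.6198.
At the ceiling P = 73, quantity supplied = (73 − 49)/1.9 = 12.6316.
Willingness to pay at Q' = 12.6316: 183.5 − 7.7·12.6316 = 86.2367.
ΔQ = 14.0104 − 12.6316 = 1.3788; wedge = 86.2367 − 73 = 13.2367.
Deadweight loss = ½ × 1.3788 × 13.2367 = 9.13.

9.13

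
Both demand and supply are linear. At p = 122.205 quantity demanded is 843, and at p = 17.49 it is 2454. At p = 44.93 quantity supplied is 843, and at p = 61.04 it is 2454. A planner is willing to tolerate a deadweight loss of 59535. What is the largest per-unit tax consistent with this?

94.5

Demand slope = (17.49 − 122.205)/(2454 − 843) = −0.065, so p = 177 − 0.065q.
Supply slope = (61.04 − 44.93)/(2454 − 843) = 0.01, so p = 36.5 + 0.01q.
Competitive equilibrium: 177 − 0.065q = 36.5 + 0.01q → q* = 1873.3333, p* = 55.2333.
A tax t gives Δq = t/0.075 and wedge t, so DWL = t²/0.15.
t²/0.15 = 59535 → t² = 8930.25 → t = 94.5.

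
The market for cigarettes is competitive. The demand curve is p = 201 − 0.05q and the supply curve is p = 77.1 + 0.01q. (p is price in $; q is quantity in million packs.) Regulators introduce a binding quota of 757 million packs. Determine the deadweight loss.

$51325.92 million

Competitive equilibrium: 201 − 0.05q = 77.1 + 0.01q → q* = 2065, p* = 97.75.
At q = 757: demand price = 201 − 0.05·757 = 163.15; supply price = 77.1 + 0.01·757 = 84.67.
Δq = 2065 − 757 = 1308; wedge = 163.15 − 84.67 = 78.48.
Welfare loss = ½ × 1308 × 78.48 = $51325.92 million.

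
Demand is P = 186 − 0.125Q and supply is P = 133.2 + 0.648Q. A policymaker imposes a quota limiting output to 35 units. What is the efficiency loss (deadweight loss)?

428.72

Competitive equilibrium: 186 − 0.125Q = 133.2 + 0.648Q → Q* = 68.3053, P* = 177.4618.
At Q = 35: demand price = 186 − 0.125·35 = 181.625; supply price = 133.2 + 0.648·35 = 155.88.
ΔQ = 68.3053 − 35 = 33.3053; wedge = 181.625 − 155.88 = 25.745.
DWL = ½ × 33.3053 × 25.745 = 428.72.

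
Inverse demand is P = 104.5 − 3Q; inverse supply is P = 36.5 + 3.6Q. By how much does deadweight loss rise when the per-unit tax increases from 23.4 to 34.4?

Competitive equilibrium: 104.5 − 3Q = 36.5 + 3.6Q → Q* = 10.303, P* = 73.5909.
For a per-unit tax t: ΔQ = t/6.6, so DWL = ½·t·(t/6.6) = t²/13.2.
At t = 23.4: DWL = 41.482. At t = 34.4: DWL = 89.648.
Increase = 89.648 − 41.482 = 48.17.

48.17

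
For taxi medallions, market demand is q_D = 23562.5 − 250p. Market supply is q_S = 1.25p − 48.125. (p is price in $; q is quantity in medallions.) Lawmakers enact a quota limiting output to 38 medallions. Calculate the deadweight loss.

$394.86

In inverse form: demand p = 94.25 − 0.004q, supply p = 38.5 + 0.8q.
Competitive equilibrium: 94.25 − 0.004q = 38.5 + 0.8q → q* = 69.3408, p* = 93.9726.
At q = 38: demand price = 94.25 − 0.004·38 = 94.098; supply price = 38.5 + 0.8·38 = 68.9.
Δq = 69.3408 − 38 = 31.3408; wedge = 94.098 − 68.9 = 25.198.
Deadweight loss = ½ × 31.3408 × 25.198 = $394.86.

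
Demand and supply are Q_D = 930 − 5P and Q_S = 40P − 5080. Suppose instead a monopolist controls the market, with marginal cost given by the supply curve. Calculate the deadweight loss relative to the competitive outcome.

1713.06

In inverse form: demand P = 186 − 0.2Q, supply P = 127 + 0.025Q.
Competitive equilibrium: 186 − 0.2Q = 127 + 0.025Q → Q* = 262.2222, P* = 133.5556.
Marginal revenue: MR = 186 − 0.4Q. Set MR = MC: 186 − 0.4Q = 127 + 0.025Q → Q_m = 138.8235.
Price P_m = 186 − 0.2·138.8235 = 158.2353; MC(Q_m) = 127 + 0.025·138.8235 = 130.4706.
Competitive Q* = 262.2222, so ΔQ = 123.3987; wedge = 158.2353 − 130.4706 = 27.7647.
Deadweight loss = ½ × 123.3987 × 27.7647 = 1713.06.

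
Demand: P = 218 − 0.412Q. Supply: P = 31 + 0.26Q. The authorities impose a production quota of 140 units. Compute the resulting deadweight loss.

Competitive equilibrium: 218 − 0.412Q = 31 + 0.26Q → Q* = 278.2738, P* = 103.3512.
At Q = 140: demand price = 218 − 0.412·140 = 160.32; supply price = 31 + 0.26·140 = 67.4.
ΔQ = 278.2738 − 140 = 138.2738; wedge = 160.32 − 67.4 = 92.92.
Welfare loss = ½ × 138.2738 × 92.92 = 6424.20.

6424.20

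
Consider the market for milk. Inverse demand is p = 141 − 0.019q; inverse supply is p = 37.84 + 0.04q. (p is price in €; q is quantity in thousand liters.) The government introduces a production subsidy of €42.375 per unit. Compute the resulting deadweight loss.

€15217.29 thousand

Competitive equilibrium: 141 − 0.019q = 37.84 + 0.04q → q* = 1748.4746, p* = 107.779.
The subsidy lowers effective supply by 42.375: p = 0.04q − 4.535.
New quantity: 141 − 0.019q = 0.04q − 4.535 → q' = 2466.6949.
Overproduction Δq = 2466.6949 − 1748.4746 = 718.2203; wedge = subsidy = 42.375.
Welfare loss = ½ × 718.2203 × 42.375 = €15217.29 thousand.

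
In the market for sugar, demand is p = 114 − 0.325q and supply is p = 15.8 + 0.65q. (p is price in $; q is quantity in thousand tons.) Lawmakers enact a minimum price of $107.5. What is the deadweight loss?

Competitive equilibrium: 114 − 0.325q = 15.8 + 0.65q → q* = 100.7179, p* = 81.2667.
At the floor p = 107.5, quantity demanded = (114 − 107.5)/0.325 = 20.
Sellers' marginal cost at q' = 20: 15.8 + 0.65·20 = 28.8.
Δq = 100.7179 − 20 = 80.7179; wedge = 107.5 − 28.8 = 78.7.
Welfare loss = ½ × 80.7179 × 78.7 = $3176.25 thousand.

$3176.25 thousand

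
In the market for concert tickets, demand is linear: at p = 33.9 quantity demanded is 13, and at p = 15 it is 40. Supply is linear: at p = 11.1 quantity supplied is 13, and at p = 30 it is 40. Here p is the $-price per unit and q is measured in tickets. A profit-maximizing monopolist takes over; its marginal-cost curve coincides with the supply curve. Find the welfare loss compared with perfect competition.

$66.71

Demand slope = (15 − 33.9)/(40 − 13) = −0.7, so p = 43 − 0.7q.
Supply slope = (30 − 11.1)/(40 − 13) = 0.7, so p = 2 + 0.7q.
Competitive equilibrium: 43 − 0.7q = 2 + 0.7q → q* = 29.2857, p* = 22.5.
Marginal revenue: MR = 43 − 1.4q. Set MR = MC: 43 − 1.4q = 2 + 0.7q → q_m = 19.5238.
Price p_m = 43 − 0.7·19.5238 = 29.3333; MC(q_m) = 2 + 0.7·19.5238 = 15.6667.
Competitive q* = 29.2857, so Δq = 9.7619; wedge = 29.3333 − 15.6667 = 13.6666.
The triangle = ½ × 9.7619 × 13.6666 = $66.71.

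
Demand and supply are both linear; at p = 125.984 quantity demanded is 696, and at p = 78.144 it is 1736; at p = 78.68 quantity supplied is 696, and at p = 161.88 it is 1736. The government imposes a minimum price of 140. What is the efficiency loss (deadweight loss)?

Demand slope = (78.144 − 125.984)/(1736 − 696) = −0.046, so p = 158 − 0.046q.
Supply slope = (161.88 − 78.68)/(1736 − 696) = 0.08, so p = 23 + 0.08q.
Competitive equilibrium: 158 − 0.046q = 23 + 0.08q → q* = 1071.42857, p* = 108.71429.
At the floor p = 140, quantity demanded = (158 − 140)/0.046 = 391.30435.
Sellers' marginal cost at q' = 391.30435: 23 + 0.08·391.30435 = 54.30435.
Δq = 1071.42857 − 391.30435 = 680.12422; wedge = 140 − 54.30435 = 85.69565.
Welfare loss = ½ × 680.12422 × 85.69565 = 29141.84.

29141.84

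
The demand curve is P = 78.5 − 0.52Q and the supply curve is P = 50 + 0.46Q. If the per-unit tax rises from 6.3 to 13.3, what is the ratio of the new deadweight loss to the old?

Competitive equilibrium: 78.5 − 0.52Q = 50 + 0.46Q → Q* = 29.0816, P* = 63.3776.
For a per-unit tax t: ΔQ = t/0.98, so DWL = ½·t·(t/0.98) = t²/1.96.
At t = 6.3: DWL = 20.25. At t = 13.3: DWL = 90.25.
Ratio = (13.3/6.3)² = 4.457.

4.457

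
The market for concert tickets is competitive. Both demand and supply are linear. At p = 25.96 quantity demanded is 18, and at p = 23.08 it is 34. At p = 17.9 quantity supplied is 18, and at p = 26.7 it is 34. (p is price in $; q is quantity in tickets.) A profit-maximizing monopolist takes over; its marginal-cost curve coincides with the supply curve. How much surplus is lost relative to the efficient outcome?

Demand slope = (23.08 − 25.96)/(34 − 18) = −0.18, so p = 29.2 − 0.18q.
Supply slope = (26.7 − 17.9)/(34 − 18) = 0.55, so p = 8 + 0.55q.
Competitive equilibrium: 29.2 − 0.18q = 8 + 0.55q → q* = 29.0411, p* = 23.9726.
Marginal revenue: MR = 29.2 − 0.36q. Set MR = MC: 29.2 − 0.36q = 8 + 0.55q → q_m = 23.2967.
Price p_m = 29.2 − 0.18·23.2967 = 25.0066; MC(q_m) = 8 + 0.55·23.2967 = 20.8132.
Competitive q* = 29.0411, so Δq = 5.7444; wedge = 25.0066 − 20.8132 = 4.1934.
Deadweight loss = ½ × 5.7444 × 4.1934 = $12.04.

$12.04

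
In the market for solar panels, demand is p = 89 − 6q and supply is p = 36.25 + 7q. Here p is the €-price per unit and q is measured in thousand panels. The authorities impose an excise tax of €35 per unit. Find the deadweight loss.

Competitive equilibrium: 89 − 6q = 36.25 + 7q → q* = 4.0577, p* = 64.6538.
With the tax, the buyer price exceeds the seller price by 35: (89 − 6q) − (36.25 + 7q) = 35 → q' = 1.3654.
Δq = 4.0577 − 1.3654 = 2.6923; the wedge equals the tax, 35.
Welfare loss = ½ × 2.6923 × 35 = €47.12 thousand.

€47.12 thousand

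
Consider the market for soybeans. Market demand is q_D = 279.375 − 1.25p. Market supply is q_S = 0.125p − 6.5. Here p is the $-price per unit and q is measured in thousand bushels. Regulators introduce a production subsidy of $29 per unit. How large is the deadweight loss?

$47.78 thousand

In inverse form: demand p = 223.5 − 0.8q, supply p = 52 + 8q.
Competitive equilibrium: 223.5 − 0.8q = 52 + 8q → q* = 19.4886, p* = 207.9091.
The subsidy lowers effective supply by 29: p = 23 + 8q.
New quantity: 223.5 − 0.8q = 23 + 8q → q' = 22.7841.
Overproduction Δq = 22.7841 − 19.4886 = 3.2955; wedge = subsidy = 29.
DWL = ½ × 3.2955 × 29 = $47.78 thousand.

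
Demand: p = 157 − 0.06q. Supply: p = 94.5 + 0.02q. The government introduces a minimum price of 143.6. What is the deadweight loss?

12450.84

Competitive equilibrium: 157 − 0.06q = 94.5 + 0.02q → q* = 781.25, p* = 110.125.
At the floor p = 143.6, quantity demanded = (157 − 143.6)/0.06 = 223.33333.
Sellers' marginal cost at q' = 223.33333: 94.5 + 0.02·223.33333 = 98.96667.
Δq = 781.25 − 223.33333 = 557.91667; wedge = 143.6 − 98.96667 = 44.63333.
The triangle = ½ × 557.91667 × 44.63333 = 12450.84.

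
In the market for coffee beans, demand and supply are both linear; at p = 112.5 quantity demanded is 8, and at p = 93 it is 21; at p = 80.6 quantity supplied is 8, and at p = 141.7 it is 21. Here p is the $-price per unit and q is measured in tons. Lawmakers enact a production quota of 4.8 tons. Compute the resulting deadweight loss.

Demand slope = (93 − 112.5)/(21 − 8) = −1.5, so p = 124.5 − 1.5q.
Supply slope = (141.7 − 80.6)/(21 − 8) = 4.7, so p = 43 + 4.7q.
Competitive equilibrium: 124.5 − 1.5q = 43 + 4.7q → q* = 13.1452, p* = 104.7823.
At q = 4.8: demand price = 124.5 − 1.5·4.8 = 117.3; supply price = 43 + 4.7·4.8 = 65.56.
Δq = 13.1452 − 4.8 = 8.3452; wedge = 117.3 − 65.56 = 51.74.
Welfare loss = ½ × 8.3452 × 51.74 = $215.89.

$215.89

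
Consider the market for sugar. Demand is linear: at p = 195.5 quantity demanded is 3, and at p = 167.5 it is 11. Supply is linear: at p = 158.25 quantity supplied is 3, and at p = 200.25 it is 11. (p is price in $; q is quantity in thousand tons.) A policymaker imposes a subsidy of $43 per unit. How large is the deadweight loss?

$105.66 thousand

Demand slope = (167.5 − 195.5)/(11 − 3) = −3.5, so p = 206 − 3.5q.
Supply slope = (200.25 − 158.25)/(11 − 3) = 5.25, so p = 142.5 + 5.25q.
Competitive equilibrium: 206 − 3.5q = 142.5 + 5.25q → q* = 7.2571, p* = 180.6.
The subsidy lowers effective supply by 43: p = 99.5 + 5.25q.
New quantity: 206 − 3.5q = 99.5 + 5.25q → q' = 12.1714.
Overproduction Δq = 12.1714 − 7.2571 = 4.9143; wedge = subsidy = 43.
Deadweight loss = ½ × 4.9143 × 43 = $105.66 thousand.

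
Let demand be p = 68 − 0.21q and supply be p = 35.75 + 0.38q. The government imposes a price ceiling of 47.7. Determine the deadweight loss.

158.97

Competitive equilibrium: 68 − 0.21q = 35.75 + 0.38q → q* = 54.661, p* = 56.5212.
At the ceiling p = 47.7, quantity supplied = (47.7 − 35.75)/0.38 = 31.4474.
Willingness to pay at q' = 31.4474: 68 − 0.21·31.4474 = 61.396.
Δq = 54.661 − 31.4474 = 23.2136; wedge = 61.396 − 47.7 = 13.696.
The triangle = ½ × 23.2136 × 13.696 = 158.97.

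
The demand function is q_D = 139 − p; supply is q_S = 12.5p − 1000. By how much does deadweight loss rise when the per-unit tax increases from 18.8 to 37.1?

473.60

In inverse form: demand p = 139 − q, supply p = 80 + 0.08q.
Competitive equilibrium: 139 − q = 80 + 0.08q → q* = 54.6296, p* = 84.3704.
For a per-unit tax t: Δq = t/1.08, so DWL = ½·t·(t/1.08) = t²/2.16.
At t = 18.8: DWL = 163.63. At t = 37.1: DWL = 637.227.
Increase = 637.227 − 163.63 = 473.60.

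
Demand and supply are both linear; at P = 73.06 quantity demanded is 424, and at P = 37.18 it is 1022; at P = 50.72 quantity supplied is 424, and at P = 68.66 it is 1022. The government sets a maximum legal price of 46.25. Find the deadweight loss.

7100.35

Demand slope = (37.18 − 73.06)/(1022 − 424) = −0.06, so P = 98.5 − 0.06Q.
Supply slope = (68.66 − 50.72)/(1022 − 424) = 0.03, so P = 38 + 0.03Q.
Competitive equilibrium: 98.5 − 0.06Q = 38 + 0.03Q → Q* = 672.2222, P* = 58.1667.
At the ceiling P = 46.25, quantity supplied = (46.25 − 38)/0.03 = 275.
Willingness to pay at Q' = 275: 98.5 − 0.06·275 = 82.
ΔQ = 672.2222 − 275 = 397.2222; wedge = 82 − 46.25 = 35.75.
Deadweight loss = ½ × 397.2222 × 35.75 = 7100.35.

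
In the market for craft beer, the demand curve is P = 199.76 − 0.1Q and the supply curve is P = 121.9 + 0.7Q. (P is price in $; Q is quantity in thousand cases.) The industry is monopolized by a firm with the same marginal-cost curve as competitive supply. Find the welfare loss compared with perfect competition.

$46.78 thousand

Competitive equilibrium: 199.76 − 0.1Q = 121.9 + 0.7Q → Q* = 97.325, P* = 190.0275.
Marginal revenue: MR = 199.76 − 0.2Q. Set MR = MC: 199.76 − 0.2Q = 121.9 + 0.7Q → Q_m = 86.5111.
Price P_m = 199.76 − 0.1·86.5111 = 191.1089; MC(Q_m) = 121.9 + 0.7·86.5111 = 182.4578.
Competitive Q* = 97.325, so ΔQ = 10.8139; wedge = 191.1089 − 182.4578 = 8.6511.
The triangle = ½ × 10.8139 × 8.6511 = $46.78 thousand.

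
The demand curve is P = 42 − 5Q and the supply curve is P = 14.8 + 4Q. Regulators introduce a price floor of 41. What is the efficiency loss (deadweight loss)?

Competitive equilibrium: 42 − 5Q = 14.8 + 4Q → Q* = 3.0222, P* = 26.8889.
At the floor P = 41, quantity demanded = (42 − 41)/5 = 0.2.
Sellers' marginal cost at Q' = 0.2: 14.8 + 4·0.2 = 15.6.
ΔQ = 3.0222 − 0.2 = 2.8222; wedge = 41 − 15.6 = 25.4.
The triangle = ½ × 2.8222 × 25.4 = 35.84.

35.84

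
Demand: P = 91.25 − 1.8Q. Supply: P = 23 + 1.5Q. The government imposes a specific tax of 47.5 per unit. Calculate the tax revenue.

Competitive equilibrium: 91.25 − 1.8Q = 23 + 1.5Q → Q* = 20.68182, P* = 54.02273.
With the tax, the buyer price exceeds the seller price by 47.5: (91.25 − 1.8Q) − (23 + 1.5Q) = 47.5 → Q' = 6.28788.
Tax revenue = 47.5 × 6.28788 = 298.67.

298.67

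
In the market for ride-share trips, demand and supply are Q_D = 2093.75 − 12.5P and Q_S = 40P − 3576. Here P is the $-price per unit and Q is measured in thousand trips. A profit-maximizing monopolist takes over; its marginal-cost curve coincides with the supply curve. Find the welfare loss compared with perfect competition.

$5431.49 thousand

In inverse form: demand P = 167.5 − 0.08Q, supply P = 89.4 + 0.025Q.
Competitive equilibrium: 167.5 − 0.08Q = 89.4 + 0.025Q → Q* = 743.80952, P* = 107.99524.
Marginal revenue: MR = 167.5 − 0.16Q. Set MR = MC: 167.5 − 0.16Q = 89.4 + 0.025Q → Q_m = 422.16216.
Price P_m = 167.5 − 0.08·422.16216 = 133.72703; MC(Q_m) = 89.4 + 0.025·422.16216 = 99.95405.
Competitive Q* = 743.80952, so ΔQ = 321.64736; wedge = 133.72703 − 99.95405 = 33.77298.
The triangle = ½ × 321.64736 × 33.77298 = $5431.49 thousand.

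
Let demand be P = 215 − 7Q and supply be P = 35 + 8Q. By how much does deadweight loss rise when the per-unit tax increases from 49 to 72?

92.77

Competitive equilibrium: 215 − 7Q = 35 + 8Q → Q* = 12, P* = 131.
For a per-unit tax t: ΔQ = t/15, so DWL = ½·t·(t/15) = t²/30.
At t = 49: DWL = 80.033. At t = 72: DWL = 172.8.
Increase = 172.8 − 80.033 = 92.77.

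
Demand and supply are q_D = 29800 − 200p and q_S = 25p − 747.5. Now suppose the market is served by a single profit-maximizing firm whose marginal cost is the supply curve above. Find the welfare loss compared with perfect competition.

1576.09

In inverse form: demand p = 149 − 0.005q, supply p = 29.9 + 0.04q.
Competitive equilibrium: 149 − 0.005q = 29.9 + 0.04q → q* = 2646.6667, p* = 135.7667.
Marginal revenue: MR = 149 − 0.01q. Set MR = MC: 149 − 0.01q = 29.9 + 0.04q → q_m = 2382.
Price p_m = 149 − 0.005·2382 = 137.09; MC(q_m) = 29.9 + 0.04·2382 = 125.18.
Competitive q* = 2646.6667, so Δq = 264.6667; wedge = 137.09 − 125.18 = 11.91.
The triangle = ½ × 264.6667 × 11.91 = 1576.09.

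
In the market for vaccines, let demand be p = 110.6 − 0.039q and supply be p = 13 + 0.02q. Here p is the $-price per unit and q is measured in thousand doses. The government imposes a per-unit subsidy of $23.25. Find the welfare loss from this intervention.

Competitive equilibrium: 110.6 − 0.039q = 13 + 0.02q → q* = 1654.2373, p* = 46.0847.
The subsidy lowers effective supply by 23.25: p = 0.02q − 10.25.
New quantity: 110.6 − 0.039q = 0.02q − 10.25 → q' = 2048.3051.
Overproduction Δq = 2048.3051 − 1654.2373 = 394.0678; wedge = subsidy = 23.25.
DWL = ½ × 394.0678 × 23.25 = $4581.04 thousand.

$4581.04 thousand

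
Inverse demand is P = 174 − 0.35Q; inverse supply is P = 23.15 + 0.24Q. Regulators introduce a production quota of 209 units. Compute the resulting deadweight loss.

Competitive equilibrium: 174 − 0.35Q = 23.15 + 0.24Q → Q* = 255.678, P* = 84.5127.
At Q = 209: demand price = 174 − 0.35·209 = 100.85; supply price = 23.15 + 0.24·209 = 73.31.
ΔQ = 255.678 − 209 = 46.678; wedge = 100.85 − 73.31 = 27.54.
The triangle = ½ × 46.678 × 27.54 = 642.76.

642.76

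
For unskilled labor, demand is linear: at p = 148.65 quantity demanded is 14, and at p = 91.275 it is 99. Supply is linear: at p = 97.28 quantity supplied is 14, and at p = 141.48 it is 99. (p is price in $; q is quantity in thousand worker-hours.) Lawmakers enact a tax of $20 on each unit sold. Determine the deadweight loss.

Demand slope = (91.275 − 148.65)/(99 − 14) = −0.675, so p = 158.1 − 0.675q.
Supply slope = (141.48 − 97.28)/(99 − 14) = 0.52, so p = 90 + 0.52q.
Competitive equilibrium: 158.1 − 0.675q = 90 + 0.52q → q* = 56.9874, p* = 119.6335.
With the tax, the buyer price exceeds the seller price by 20: (158.1 − 0.675q) − (90 + 0.52q) = 20 → q' = 40.251.
Δq = 56.9874 − 40.251 = 16.7364; the wedge equals the tax, 20.
The triangle = ½ × 16.7364 × 20 = $167.36 thousand.

$167.36 thousand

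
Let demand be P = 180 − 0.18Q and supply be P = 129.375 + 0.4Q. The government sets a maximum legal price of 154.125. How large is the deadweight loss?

Competitive equilibrium: 180 − 0.18Q = 129.375 + 0.4Q → Q* = 87.2845, P* = 164.2888.
At the ceiling P = 154.125, quantity supplied = (154.125 − 129.375)/0.4 = 61.875.
Willingness to pay at Q' = 61.875: 180 − 0.18·61.875 = 168.8625.
ΔQ = 87.2845 − 61.875 = 25.4095; wedge = 168.8625 − 154.125 = 14.7375.
The triangle = ½ × 25.4095 × 14.7375 = 187.24.

187.24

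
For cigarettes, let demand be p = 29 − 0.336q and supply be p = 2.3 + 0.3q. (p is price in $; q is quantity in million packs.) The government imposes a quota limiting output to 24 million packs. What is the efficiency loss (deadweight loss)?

$102.82 million

Competitive equilibrium: 29 − 0.336q = 2.3 + 0.3q → q* = 41.9811, p* = 14.8943.
At q = 24: demand price = 29 − 0.336·24 = 20.936; supply price = 2.3 + 0.3·24 = 9.5.
Δq = 41.9811 − 24 = 17.9811; wedge = 20.936 − 9.5 = 11.436.
Deadweight loss = ½ × 17.9811 × 11.436 = $102.82 million.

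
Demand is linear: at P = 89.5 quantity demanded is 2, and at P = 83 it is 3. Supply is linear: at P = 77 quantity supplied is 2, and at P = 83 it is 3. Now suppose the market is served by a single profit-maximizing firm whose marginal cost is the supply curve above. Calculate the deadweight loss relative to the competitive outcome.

6.58

Demand slope = (83 − 89.5)/(3 − 2) = −6.5, so P = 102.5 − 6.5Q.
Supply slope = (83 − 77)/(3 − 2) = 6, so P = 65 + 6Q.
Competitive equilibrium: 102.5 − 6.5Q = 65 + 6Q → Q* = 3, P* = 83.
Marginal revenue: MR = 102.5 − 13Q. Set MR = MC: 102.5 − 13Q = 65 + 6Q → Q_m = 1.9737.
Price P_m = 102.5 − 6.5·1.9737 = 89.671; MC(Q_m) = 65 + 6·1.9737 = 76.8422.
Competitive Q* = 3, so ΔQ = 1.0263; wedge = 89.671 − 76.8422 = 12.8288.
DWL = ½ × 1.0263 × 12.8288 = 6.58.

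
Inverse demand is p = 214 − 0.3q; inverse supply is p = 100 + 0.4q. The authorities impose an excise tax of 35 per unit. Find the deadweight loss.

875

Competitive equilibrium: 214 − 0.3q = 100 + 0.4q → q* = 162.8571, p* = 165.1429.
With the tax, the buyer price exceeds the seller price by 35: (214 − 0.3q) − (100 + 0.4q) = 35 → q' = 112.8571.
Δq = 162.8571 − 112.8571 = 50; the wedge equals the tax, 35.
Deadweight loss = ½ × 50 × 35 = 875.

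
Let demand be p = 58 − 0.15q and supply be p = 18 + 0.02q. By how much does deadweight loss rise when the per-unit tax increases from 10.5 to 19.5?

Competitive equilibrium: 58 − 0.15q = 18 + 0.02q → q* = 235.2941, p* = 22.7059.
For a per-unit tax t: Δq = t/0.17, so DWL = ½·t·(t/0.17) = t²/0.34.
At t = 10.5: DWL = 324.265. At t = 19.5: DWL = 1118.382.
Increase = 1118.382 − 324.265 = 794.12.

794.12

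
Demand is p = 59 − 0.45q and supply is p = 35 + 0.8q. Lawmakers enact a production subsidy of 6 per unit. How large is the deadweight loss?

14.40

Competitive equilibrium: 59 − 0.45q = 35 + 0.8q → q* = 19.2, p* = 50.36.
The subsidy lowers effective supply by 6: p = 29 + 0.8q.
New quantity: 59 − 0.45q = 29 + 0.8q → q' = 24.
Overproduction Δq = 24 − 19.2 = 4.8; wedge = subsidy = 6.
Welfare loss = ½ × 4.8 × 6 = 14.40.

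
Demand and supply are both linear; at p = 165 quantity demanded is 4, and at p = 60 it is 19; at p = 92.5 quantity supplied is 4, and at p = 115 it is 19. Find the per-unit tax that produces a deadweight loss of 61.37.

32.3

Demand slope = (60 − 165)/(19 − 4) = −7, so p = 193 − 7q.
Supply slope = (115 − 92.5)/(19 − 4) = 1.5, so p = 86.5 + 1.5q.
Competitive equilibrium: 193 − 7q = 86.5 + 1.5q → q* = 12.5294, p* = 105.2941.
A tax t gives Δq = t/8.5 and wedge t, so DWL = t²/17.
t²/17 = 61.37 → t² = 1043.29 → t = 32.3.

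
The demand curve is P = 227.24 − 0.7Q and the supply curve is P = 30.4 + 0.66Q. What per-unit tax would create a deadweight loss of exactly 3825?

102

Competitive equilibrium: 227.24 − 0.7Q = 30.4 + 0.66Q → Q* = 144.7353, P* = 125.9253.
A tax t gives ΔQ = t/1.36 and wedge t, so DWL = t²/2.72.
t²/2.72 = 3825 → t² = 10404 → t = 102.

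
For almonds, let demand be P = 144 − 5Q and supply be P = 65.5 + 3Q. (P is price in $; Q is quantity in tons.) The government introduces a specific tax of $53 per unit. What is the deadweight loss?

Competitive equilibrium: 144 − 5Q = 65.5 + 3Q → Q* = 9.8125, P* = 94.9375.
With the tax, the buyer price exceeds the seller price by 53: (144 − 5Q) − (65.5 + 3Q) = 53 → Q' = 3.1875.
ΔQ = 9.8125 − 3.1875 = 6.625; the wedge equals the tax, 53.
Deadweight loss = ½ × 6.625 × 53 = $175.56.

$175.56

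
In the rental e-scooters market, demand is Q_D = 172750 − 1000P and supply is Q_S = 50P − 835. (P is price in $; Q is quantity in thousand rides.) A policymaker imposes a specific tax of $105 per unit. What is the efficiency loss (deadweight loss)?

In inverse form: demand P = 172.75 − 0.001Q, supply P = 16.7 + 0.02Q.
Competitive equilibrium: 172.75 − 0.001Q = 16.7 + 0.02Q → Q* = 7430.9524, P* = 165.319.
With the tax, the buyer price exceeds the seller price by 105: (172.75 − 0.001Q) − (16.7 + 0.02Q) = 105 → Q' = 2430.9524.
ΔQ = 7430.9524 − 2430.9524 = 5000; the wedge equals the tax, 105.
DWL = ½ × 5000 × 105 = $262500 thousand.

$262500 thousand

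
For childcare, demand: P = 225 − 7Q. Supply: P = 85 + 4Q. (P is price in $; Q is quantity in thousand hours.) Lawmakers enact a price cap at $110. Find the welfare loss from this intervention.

$230.75 thousand

Competitive equilibrium: 225 − 7Q = 85 + 4Q → Q* = 12.7273, P* = 135.9091.
At the ceiling P = 110, quantity supplied = (110 − 85)/4 = 6.25.
Willingness to pay at Q' = 6.25: 225 − 7·6.25 = 181.25.
ΔQ = 12.7273 − 6.25 = 6.4773; wedge = 181.25 − 110 = 71.25.
Welfare loss = ½ × 6.4773 × 71.25 = $230.75 thousand.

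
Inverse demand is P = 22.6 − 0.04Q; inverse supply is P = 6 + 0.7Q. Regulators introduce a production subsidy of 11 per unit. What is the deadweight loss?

Competitive equilibrium: 22.6 − 0.04Q = 6 + 0.7Q → Q* = 22.4324, P* = 21.7027.
The subsidy lowers effective supply by 11: P = 0.7Q − 5.
New quantity: 22.6 − 0.04Q = 0.7Q − 5 → Q' = 37.2973.
Overproduction ΔQ = 37.2973 − 22.4324 = 14.8649; wedge = subsidy = 11.
The triangle = ½ × 14.8649 × 11 = 81.76.

81.76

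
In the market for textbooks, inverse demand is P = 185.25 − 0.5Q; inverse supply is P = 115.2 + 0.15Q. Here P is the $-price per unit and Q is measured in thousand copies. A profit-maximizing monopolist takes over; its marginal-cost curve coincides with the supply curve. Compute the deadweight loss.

$713.54 thousand

Competitive equilibrium: 185.25 − 0.5Q = 115.2 + 0.15Q → Q* = 107.7692, P* = 131.3654.
Marginal revenue: MR = 185.25 − Q. Set MR = MC: 185.25 − Q = 115.2 + 0.15Q → Q_m = 60.913.
Price P_m = 185.25 − 0.5·60.913 = 154.7935; MC(Q_m) = 115.2 + 0.15·60.913 = 124.337.
Competitive Q* = 107.7692, so ΔQ = 46.8562; wedge = 154.7935 − 124.337 = 30.4565.
DWL = ½ × 46.8562 × 30.4565 = $713.54 thousand.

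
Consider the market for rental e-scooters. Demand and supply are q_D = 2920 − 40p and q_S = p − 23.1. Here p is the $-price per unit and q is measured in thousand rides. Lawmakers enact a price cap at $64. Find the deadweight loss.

In inverse form: demand p = 73 − 0.025q, supply p = 23.1 + q.
Competitive equilibrium: 73 − 0.025q = 23.1 + q → q* = 48.6829, p* = 71.7829.
At the ceiling p = 64, quantity supplied = (64 − 23.1)/1 = 40.9.
Willingness to pay at q' = 40.9: 73 − 0.025·40.9 = 71.9775.
Δq = 48.6829 − 40.9 = 7.7829; wedge = 71.9775 − 64 = 7.9775.
Deadweight loss = ½ × 7.7829 × 7.9775 = $31.04 thousand.

$31.04 thousand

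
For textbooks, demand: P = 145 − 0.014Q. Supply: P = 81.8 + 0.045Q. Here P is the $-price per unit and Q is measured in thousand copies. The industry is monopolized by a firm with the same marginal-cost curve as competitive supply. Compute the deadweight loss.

Competitive equilibrium: 145 − 0.014Q = 81.8 + 0.045Q → Q* = 1071.18644, P* = 130.00339.
Marginal revenue: MR = 145 − 0.028Q. Set MR = MC: 145 − 0.028Q = 81.8 + 0.045Q → Q_m = 865.75342.
Price P_m = 145 − 0.014·865.75342 = 132.87945; MC(Q_m) = 81.8 + 0.045·865.75342 = 120.7589.
Competitive Q* = 1071.18644, so ΔQ = 205.43302; wedge = 132.87945 − 120.7589 = 12.12055.
DWL = ½ × 205.43302 × 12.12055 = $1244.98 thousand.

$1244.98 thousand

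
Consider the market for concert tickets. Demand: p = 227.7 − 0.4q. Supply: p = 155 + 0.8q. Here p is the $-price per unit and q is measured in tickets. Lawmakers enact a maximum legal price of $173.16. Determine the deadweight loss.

Competitive equilibrium: 227.7 − 0.4q = 155 + 0.8q → q* = 60.5833, p* = 203.4667.
At the ceiling p = 173.16, quantity supplied = (173.16 − 155)/0.8 = 22.7.
Willingness to pay at q' = 22.7: 227.7 − 0.4·22.7 = 218.62.
Δq = 60.5833 − 22.7 = 37.8833; wedge = 218.62 − 173.16 = 45.46.
The triangle = ½ × 37.8833 × 45.46 = $861.09.

$861.09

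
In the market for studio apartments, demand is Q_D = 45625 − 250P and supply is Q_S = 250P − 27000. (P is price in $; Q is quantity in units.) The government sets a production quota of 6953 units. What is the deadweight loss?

In inverse form: demand P = 182.5 − 0.004Q, supply P = 108 + 0.004Q.
Competitive equilibrium: 182.5 − 0.004Q = 108 + 0.004Q → Q* = 9312.5, P* = 145.25.
At Q = 6953: demand price = 182.5 − 0.004·6953 = 154.688; supply price = 108 + 0.004·6953 = 135.812.
ΔQ = 9312.5 − 6953 = 2359.5; wedge = 154.688 − 135.812 = 18.876.
Welfare loss = ½ × 2359.5 × 18.876 = $22268.961.

$22268.961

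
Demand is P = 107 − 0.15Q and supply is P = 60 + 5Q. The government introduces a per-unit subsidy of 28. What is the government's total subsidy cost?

Competitive equilibrium: 107 − 0.15Q = 60 + 5Q → Q* = 9.1262, P* = 105.6311.
The subsidy lowers effective supply by 28: P = 32 + 5Q.
New quantity: 107 − 0.15Q = 32 + 5Q → Q' = 14.5631.
Total subsidy cost = 28 × 14.5631 = 407.77.

407.77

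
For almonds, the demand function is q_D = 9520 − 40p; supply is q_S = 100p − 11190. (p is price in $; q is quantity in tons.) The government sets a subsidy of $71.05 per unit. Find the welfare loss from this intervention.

In inverse form: demand p = 238 − 0.025q, supply p = 111.9 + 0.01q.
Competitive equilibrium: 238 − 0.025q = 111.9 + 0.01q → q* = 3602.8571, p* = 147.9286.
The subsidy lowers effective supply by 71.05: p = 40.85 + 0.01q.
New quantity: 238 − 0.025q = 40.85 + 0.01q → q' = 5632.8571.
Overproduction Δq = 5632.8571 − 3602.8571 = 2030; wedge = subsidy = 71.05.
Deadweight loss = ½ × 2030 × 71.05 = $72115.75.

$72115.75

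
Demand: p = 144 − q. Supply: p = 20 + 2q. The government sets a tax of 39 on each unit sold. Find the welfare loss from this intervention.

Competitive equilibrium: 144 − q = 20 + 2q → q* = 41.3333, p* = 102.6667.
With the tax, the buyer price exceeds the seller price by 39: (144 − q) − (20 + 2q) = 39 → q' = 28.3333.
Δq = 41.3333 − 28.3333 = 13; the wedge equals the tax, 39.
The triangle = ½ × 13 × 39 = 253.50.

253.50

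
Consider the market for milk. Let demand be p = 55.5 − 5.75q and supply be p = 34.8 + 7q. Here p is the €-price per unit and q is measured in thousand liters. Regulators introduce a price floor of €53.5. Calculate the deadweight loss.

€10.37 thousand

Competitive equilibrium: 55.5 − 5.75q = 34.8 + 7q → q* = 1.6235, p* = 46.1647.
At the floor p = 53.5, quantity demanded = (55.5 − 53.5)/5.75 = 0.3478.
Sellers' marginal cost at q' = 0.3478: 34.8 + 7·0.3478 = 37.2346.
Δq = 1.6235 − 0.3478 = 1.2757; wedge = 53.5 − 37.2346 = 16.2654.
Deadweight loss = ½ × 1.2757 × 16.2654 = €10.37 thousand.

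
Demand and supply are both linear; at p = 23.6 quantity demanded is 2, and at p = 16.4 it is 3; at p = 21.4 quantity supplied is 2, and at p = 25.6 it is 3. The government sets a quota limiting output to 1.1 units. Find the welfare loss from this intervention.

Demand slope = (16.4 − 23.6)/(3 − 2) = −7.2, so p = 38 − 7.2q.
Supply slope = (25.6 − 21.4)/(3 − 2) = 4.2, so p = 13 + 4.2q.
Competitive equilibrium: 38 − 7.2q = 13 + 4.2q → q* = 2.193, p* = 22.2105.
At q = 1.1: demand price = 38 − 7.2·1.1 = 30.08; supply price = 13 + 4.2·1.1 = 17.62.
Δq = 2.193 − 1.1 = 1.093; wedge = 30.08 − 17.62 = 12.46.
Deadweight loss = ½ × 1.093 × 12.46 = 6.81.

6.81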